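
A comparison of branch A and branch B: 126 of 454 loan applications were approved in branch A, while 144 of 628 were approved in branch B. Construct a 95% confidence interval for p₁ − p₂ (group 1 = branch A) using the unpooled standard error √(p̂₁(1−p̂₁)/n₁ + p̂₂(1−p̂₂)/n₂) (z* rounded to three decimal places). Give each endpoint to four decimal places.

p̂₁ = 0.27753, p̂₂ = 0.22930, so the observed difference is 0.04823.
SE = √(0.000441649 + 0.000281403) = √0.000723052 = 0.026890.
For 95% confidence, z* = 1.960. Margin = 1.960·0.026890 = 0.05270.
So the interval runs from -0.0045 to 0.1009.

(-0.0045, 0.1009)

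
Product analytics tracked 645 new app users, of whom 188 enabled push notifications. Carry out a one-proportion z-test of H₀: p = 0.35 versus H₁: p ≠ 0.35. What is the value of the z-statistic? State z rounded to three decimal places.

Sample proportion p̂ = 188/645 = 0.29147.
Under H₀, SE = √(p₀(1−p₀)/n) = √(0.35·0.65/645) = √0.000352713 = 0.018781.
z = (0.29147 − 0.35)/0.018781 = -0.05853/0.018781 = -3.116.

z = -3.116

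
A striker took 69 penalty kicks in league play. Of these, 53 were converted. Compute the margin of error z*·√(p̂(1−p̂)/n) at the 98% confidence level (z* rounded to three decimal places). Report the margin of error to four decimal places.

ME = 0.1182

p̂ = 53/69 = 0.76812.
SE = √(p̂(1−p̂)/n) = √(0.178114/69) = 0.050807.
z* = 2.326 at the 98% level.
ME = 2.326·0.050807 = 0.1182.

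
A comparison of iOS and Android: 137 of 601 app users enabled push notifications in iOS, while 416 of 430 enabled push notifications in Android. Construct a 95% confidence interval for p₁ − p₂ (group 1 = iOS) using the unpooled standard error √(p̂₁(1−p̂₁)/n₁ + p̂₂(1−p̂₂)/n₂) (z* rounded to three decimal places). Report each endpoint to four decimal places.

(-0.7770, -0.7020)

p̂₁ = 0.22795, p̂₂ = 0.96744, so the observed difference is -0.73949.
SE = √(0.000292830 + 0.000073251) = √0.000366081 = 0.019133.
z* = 1.960 at the 95% level. Margin of error = 0.03750.
Interval: -0.73949 ± 0.03750 → (-0.7770, -0.7020).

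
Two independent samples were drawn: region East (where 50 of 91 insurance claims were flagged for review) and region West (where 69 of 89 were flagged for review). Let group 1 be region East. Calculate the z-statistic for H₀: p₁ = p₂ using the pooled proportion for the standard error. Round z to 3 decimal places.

Sample proportions: p̂₁ = 50/91 = 0.54945 and p̂₂ = 69/89 = 0.77528.
Pooling: p̂ = 119/180 = 0.66111.
Pooled SE = √[0.2240432·0.02222497] ≈ 0.070565.
z = (p̂₁ − p̂₂)/SE = (0.54945 − 0.77528)/0.070565 = -0.22583/0.070565 = -3.200.

z = -3.200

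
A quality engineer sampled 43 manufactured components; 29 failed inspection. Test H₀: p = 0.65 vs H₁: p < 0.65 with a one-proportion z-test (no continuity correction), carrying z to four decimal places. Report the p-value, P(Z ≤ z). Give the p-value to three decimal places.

p-value = 0.631

p̂ = 29/43 = 0.67442.
Null standard error: √(0.65·0.35/43) = √0.005290698 = 0.072737.
Test statistic (full precision, shown to 4 dp): z = (29/43 − 0.65)/SE₀ ≈ 0.3357.
p-value = P(Z ≤ z) with z = 0.3357 → 0.631.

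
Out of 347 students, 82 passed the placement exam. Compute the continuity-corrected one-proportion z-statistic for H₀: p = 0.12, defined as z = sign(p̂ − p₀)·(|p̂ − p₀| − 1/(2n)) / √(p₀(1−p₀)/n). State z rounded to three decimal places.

z = 6.585

p̂ = 82/347 = 0.23631. p̂ − p₀ = 0.116311.
Continuity correction 1/(2n) = 1/694 = 0.001441.
Corrected numerator: |0.116311| − 0.001441 = 0.114870.
Under H₀, SE = √(p₀(1−p₀)/n) = √(0.12·0.88/347) = √0.000304323 = 0.017445.
z = +0.114870/0.017445 = 6.585.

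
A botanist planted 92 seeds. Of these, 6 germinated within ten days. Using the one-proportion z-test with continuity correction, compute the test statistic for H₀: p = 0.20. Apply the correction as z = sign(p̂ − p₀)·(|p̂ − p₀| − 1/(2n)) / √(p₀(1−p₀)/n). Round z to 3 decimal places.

Sample proportion p̂ = 6/92 = 0.06522. p̂ − p₀ = -0.134783.
Continuity correction 1/(2n) = 1/184 = 0.005435.
Corrected numerator: |-0.134783| − 0.005435 = 0.129348.
Null standard error: √(0.20·0.80/92) = √0.001739130 = 0.041703.
z = (−)0.129348/0.041703 = -3.102.

z = -3.102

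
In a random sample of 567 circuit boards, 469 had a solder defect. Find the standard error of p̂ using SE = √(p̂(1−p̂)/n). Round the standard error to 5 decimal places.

SE = 0.01588

Sample proportion p̂ = 469/567 = 0.82716.
p̂(1−p̂) = 0.142966.
SE = √(0.142966/567) = 0.01588.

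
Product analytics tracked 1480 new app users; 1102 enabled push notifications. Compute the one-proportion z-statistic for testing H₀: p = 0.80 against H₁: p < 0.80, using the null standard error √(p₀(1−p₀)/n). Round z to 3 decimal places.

z = -5.329

Sample proportion p̂ = 1102/1480 = 0.74459.
Null standard error: √(0.80·0.20/1480) = √0.000108108 = 0.010398.
z = (0.74459 − 0.80)/0.010398 = -0.05541/0.010398 = -5.329.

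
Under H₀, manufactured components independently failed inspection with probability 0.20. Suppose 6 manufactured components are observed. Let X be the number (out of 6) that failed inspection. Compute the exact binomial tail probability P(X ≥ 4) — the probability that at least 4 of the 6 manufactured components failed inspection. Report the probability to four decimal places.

P = 0.0170

X ~ Binomial(n=6, p=0.20).
P(X ≥ 4) = C(6,4)·0.20^4·0.80^2 + C(6,5)·0.20^5·0.80^1 + C(6,6)·0.20^6·0.80^0.
= 0.015360 + 0.001536 + 0.000064 = 0.0170.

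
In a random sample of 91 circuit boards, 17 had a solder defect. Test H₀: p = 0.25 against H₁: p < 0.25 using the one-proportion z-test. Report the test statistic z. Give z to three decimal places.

Sample proportion p̂ = 17/91 = 0.18681.
Null standard error: √(0.25·0.75/91) = √0.002060440 = 0.045392.
z = (p̂ − p₀)/SE = (0.18681 − 0.25)/0.045392 = -1.392.

z = -1.392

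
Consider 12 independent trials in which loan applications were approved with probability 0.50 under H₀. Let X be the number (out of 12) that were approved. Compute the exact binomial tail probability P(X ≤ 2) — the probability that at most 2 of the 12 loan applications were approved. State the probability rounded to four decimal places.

X ~ Binomial(n=12, p=0.50).
P(X ≤ 2) = C(12,0)·0.50^0·0.50^12 + C(12,1)·0.50^1·0.50^11 + C(12,2)·0.50^2·0.50^10.
= 0.000244 + 0.002930 + 0.016113 = 0.0193.

P = 0.0193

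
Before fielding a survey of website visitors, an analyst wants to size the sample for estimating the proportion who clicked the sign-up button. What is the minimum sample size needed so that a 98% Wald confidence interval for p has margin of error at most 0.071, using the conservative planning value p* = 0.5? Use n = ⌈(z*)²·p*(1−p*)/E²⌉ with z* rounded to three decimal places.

z* = 2.326 at the 98% level.
p*(1−p*) = 0.2500.
(z*)²·p*(1−p*)/E² = 5.410276·0.2500/0.005041 = 268.314.
⌈268.314⌉ = 269.

n = 269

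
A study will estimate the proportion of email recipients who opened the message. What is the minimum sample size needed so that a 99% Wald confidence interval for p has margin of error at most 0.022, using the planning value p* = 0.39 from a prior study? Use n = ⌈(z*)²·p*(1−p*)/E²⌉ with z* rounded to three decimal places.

z* = 2.576 at the 99% level.
p*(1−p*) = 0.2379.
Required n before rounding: 6.635776 × 0.2379 / 0.022² = 3261.676.
⌈3261.676⌉ = 3262.

n = 3262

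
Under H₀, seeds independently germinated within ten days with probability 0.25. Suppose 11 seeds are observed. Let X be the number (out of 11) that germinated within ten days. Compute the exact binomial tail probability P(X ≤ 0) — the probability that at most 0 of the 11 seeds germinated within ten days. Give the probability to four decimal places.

X is binomial with n = 11 and p = 0.25.
P(X ≤ 0) = C(11,0)·0.25^0·0.75^11.
= 0.042235 = 0.0422.

P = 0.0422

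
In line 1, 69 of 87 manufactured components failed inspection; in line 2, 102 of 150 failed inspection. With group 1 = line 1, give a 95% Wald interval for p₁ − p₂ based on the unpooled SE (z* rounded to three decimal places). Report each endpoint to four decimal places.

p̂₁ = 0.79310, p̂₂ = 0.68000, so the observed difference is 0.11310.
SE = √(0.001886096 + 0.001450667) = √0.003336763 = 0.057765.
For 95% confidence, z* = 1.960. Margin of error = 0.11322.
Interval: 0.11310 ± 0.11322 → (-0.0001, 0.2263).

(-0.0001, 0.2263)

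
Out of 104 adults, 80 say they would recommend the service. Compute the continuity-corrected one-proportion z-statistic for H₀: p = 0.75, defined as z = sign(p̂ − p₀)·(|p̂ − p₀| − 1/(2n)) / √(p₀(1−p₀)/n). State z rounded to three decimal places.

z = 0.340

Sample proportion p̂ = 80/104 = 0.76923. p̂ − p₀ = 0.019231.
1/(2n) = 0.004808.
Corrected numerator: |0.019231| − 0.004808 = 0.014423.
Under H₀, SE = √(p₀(1−p₀)/n) = √(0.75·0.25/104) = √0.001802885 = 0.042460.
z = +0.014423/0.042460 = 0.340.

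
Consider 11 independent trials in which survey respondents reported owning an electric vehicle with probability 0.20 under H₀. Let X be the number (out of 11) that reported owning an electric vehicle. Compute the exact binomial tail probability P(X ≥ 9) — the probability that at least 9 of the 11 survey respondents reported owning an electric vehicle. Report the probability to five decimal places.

P = 0.00002

X is binomial with n = 11 and p = 0.20.
P(X ≥ 9) = C(11,9)·0.20^9·0.80^2 + C(11,10)·0.20^10·0.80^1 + C(11,11)·0.20^11·0.80^0.
= 0.000018 + 0.000001 + 0.000000 = 0.00002.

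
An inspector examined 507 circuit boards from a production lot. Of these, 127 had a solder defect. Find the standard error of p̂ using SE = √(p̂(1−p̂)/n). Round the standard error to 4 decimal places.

SE = 0.0192

The sample proportion is 127/507 = 0.25049.
p̂(1−p̂) = 0.187745.
Dividing by n and taking the root: √0.000370306 = 0.0192.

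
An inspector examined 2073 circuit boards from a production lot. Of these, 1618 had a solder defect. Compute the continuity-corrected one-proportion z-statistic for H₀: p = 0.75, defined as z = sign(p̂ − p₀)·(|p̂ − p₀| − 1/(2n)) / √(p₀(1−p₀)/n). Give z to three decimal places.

Sample proportion p̂ = 1618/2073 = 0.78051. p̂ − p₀ = 0.030511.
Continuity correction 1/(2n) = 1/4146 = 0.000241.
Corrected numerator: |0.030511| − 0.000241 = 0.030270.
Under H₀, SE = √(p₀(1−p₀)/n) = √(0.75·0.25/2073) = √0.000090449 = 0.009510.
z = +0.030270/0.009510 = 3.183.

z = 3.183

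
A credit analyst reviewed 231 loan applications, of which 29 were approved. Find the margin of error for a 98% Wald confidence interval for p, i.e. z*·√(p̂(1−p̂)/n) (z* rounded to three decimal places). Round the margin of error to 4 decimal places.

ME = 0.0507

p̂ = 29/231 = 0.12554.
SE(p̂) = √(0.12554·0.87446/231) = 0.021800.
The 98% critical value is z* = 2.326.
So ME = 0.0507.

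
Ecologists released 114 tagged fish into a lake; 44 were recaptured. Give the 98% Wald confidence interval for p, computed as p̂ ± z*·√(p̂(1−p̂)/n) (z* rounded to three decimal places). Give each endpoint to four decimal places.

(0.2799, 0.4920)

With x = 44 successes in n = 114, p̂ = 0.38596.
Standard error of p̂: √(0.236996/114) = √0.002078912 = 0.045595.
z* = 2.326 at the 98% level.
Margin = 2.326·0.045595 = 0.10605.
Interval: 0.38596 ± 0.10605 → (0.2799, 0.4920).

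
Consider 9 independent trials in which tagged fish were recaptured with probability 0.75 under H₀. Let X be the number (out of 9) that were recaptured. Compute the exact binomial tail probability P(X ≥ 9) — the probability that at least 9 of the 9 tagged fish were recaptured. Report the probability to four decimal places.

P = 0.0751

X is binomial with n = 9 and p = 0.75.
P(X ≥ 9) = C(9,9)·0.75^9·0.25^0.
= 0.075085 = 0.0751.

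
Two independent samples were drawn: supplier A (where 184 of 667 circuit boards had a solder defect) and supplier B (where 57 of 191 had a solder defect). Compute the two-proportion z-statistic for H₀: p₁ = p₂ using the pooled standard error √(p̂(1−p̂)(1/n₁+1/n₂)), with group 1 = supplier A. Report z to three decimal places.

z = -0.612

p̂₁ = 184/667 = 0.27586, p̂₂ = 57/191 = 0.29843.
Pooling: p̂ = 241/858 = 0.28089.
SE = √[p̂(1−p̂)(1/n₁+1/n₂)] = √[0.28089·0.71911·(1/667+1/191)] ≈ 0.036883.
z = (p̂₁ − p̂₂)/SE = (0.27586 − 0.29843)/0.036883 = -0.02257/0.036883 = -0.612.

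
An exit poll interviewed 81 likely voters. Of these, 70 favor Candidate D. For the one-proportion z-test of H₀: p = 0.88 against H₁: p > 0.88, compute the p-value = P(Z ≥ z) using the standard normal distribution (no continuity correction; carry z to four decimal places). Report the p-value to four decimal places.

p-value = 0.6692

p̂ = 70/81 = 0.86420.
Null standard error: √(0.88·0.12/81) = √0.001303704 = 0.036107.
Test statistic (full precision, shown to 4 dp): z = (70/81 − 0.88)/SE₀ ≈ -0.4377.
p-value = P(Z ≥ z) with z = -0.4377 → 0.6692.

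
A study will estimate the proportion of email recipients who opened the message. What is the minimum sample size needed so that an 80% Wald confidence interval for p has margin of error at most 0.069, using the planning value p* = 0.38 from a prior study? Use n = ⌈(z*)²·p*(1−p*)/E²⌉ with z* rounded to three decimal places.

z* = 1.282 at the 80% level.
p*(1−p*) = 0.38·0.62 = 0.2356.
(z*)²·p*(1−p*)/E² = 1.643524·0.2356/0.004761 = 81.330.
⌈81.330⌉ = 82.

n = 82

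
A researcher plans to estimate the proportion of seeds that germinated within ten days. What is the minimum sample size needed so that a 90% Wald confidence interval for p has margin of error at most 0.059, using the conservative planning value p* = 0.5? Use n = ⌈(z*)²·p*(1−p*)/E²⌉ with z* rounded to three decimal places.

z* = 1.645 at the 90% level.
p*(1−p*) = 0.50·0.50 = 0.2500.
(z*)²·p*(1−p*)/E² = 2.706025·0.2500/0.003481 = 194.343.
⌈194.343⌉ = 195.

n = 195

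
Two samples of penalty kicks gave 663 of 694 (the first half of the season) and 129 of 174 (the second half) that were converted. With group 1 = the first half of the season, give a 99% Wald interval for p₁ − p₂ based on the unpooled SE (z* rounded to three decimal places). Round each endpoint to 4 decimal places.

p̂₁ = 663/694 = 0.95533, p̂₂ = 129/174 = 0.74138; p̂₁ − p̂₂ = 0.21395.
SE = √(0.000061489 + 0.001101931) = √0.001163420 = 0.034109.
For 99% confidence, z* = 2.576. Margin of error = 0.08786.
CI: 0.21395 ± 0.08786 = (0.1261, 0.3018).

(0.1261, 0.3018)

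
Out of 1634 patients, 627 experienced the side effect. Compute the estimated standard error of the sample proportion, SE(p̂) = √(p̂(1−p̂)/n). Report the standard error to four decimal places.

The sample proportion is 627/1634 = 0.38372.
p̂(1−p̂) = 0.38372·0.61628 = 0.236479.
Dividing by n and taking the root: √0.000144724 = 0.0120.

SE = 0.0120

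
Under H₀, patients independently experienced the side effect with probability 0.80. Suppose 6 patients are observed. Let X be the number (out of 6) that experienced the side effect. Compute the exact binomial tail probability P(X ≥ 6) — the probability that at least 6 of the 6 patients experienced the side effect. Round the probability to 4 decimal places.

X is binomial with n = 6 and p = 0.80.
P(X ≥ 6) = C(6,6)·0.80^6·0.20^0.
= 0.262144 = 0.2621.

P = 0.2621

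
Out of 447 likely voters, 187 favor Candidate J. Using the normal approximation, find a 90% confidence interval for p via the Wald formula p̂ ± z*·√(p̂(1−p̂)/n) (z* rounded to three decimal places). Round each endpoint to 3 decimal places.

Sample proportion p̂ = 187/447 = 0.41834.
SE = √(p̂(1−p̂)/n) = √(0.243332/447) = 0.023332.
z* = 1.645 at the 90% level.
Margin of error: 1.645 × 0.023332 = 0.03838.
CI: 0.41834 ± 0.03838 = (0.380, 0.457).

(0.380, 0.457)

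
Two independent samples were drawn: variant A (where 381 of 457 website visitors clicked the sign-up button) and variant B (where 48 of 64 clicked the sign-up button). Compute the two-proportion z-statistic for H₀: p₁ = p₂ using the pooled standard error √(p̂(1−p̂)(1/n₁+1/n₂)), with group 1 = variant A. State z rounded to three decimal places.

p̂₁ = 381/457 = 0.83370, p̂₂ = 48/64 = 0.75000.
Pooling: p̂ = 429/521 = 0.82342.
SE = √[p̂(1−p̂)(1/n₁+1/n₂)] = √[0.82342·0.17658·(1/457+1/64)] ≈ 0.050893.
z = 0.08370/0.050893 = 1.645.

z = 1.645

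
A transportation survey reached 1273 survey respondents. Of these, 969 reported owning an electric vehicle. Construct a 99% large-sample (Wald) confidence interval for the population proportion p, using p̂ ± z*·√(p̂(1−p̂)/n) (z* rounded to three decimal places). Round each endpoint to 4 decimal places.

p̂ = 969/1273 = 0.76119.
SE(p̂) = √(0.76119·0.23881/1273) = 0.011950.
For 99% confidence, z* = 2.576.
Margin of error: 2.576 × 0.011950 = 0.03078.
CI: 0.76119 ± 0.03078 = (0.7304, 0.7920).

(0.7304, 0.7920)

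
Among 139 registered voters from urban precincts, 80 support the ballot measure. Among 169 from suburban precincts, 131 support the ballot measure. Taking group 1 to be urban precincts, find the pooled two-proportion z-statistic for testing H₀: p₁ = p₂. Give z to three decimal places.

z = -3.753

Sample proportions: p̂₁ = 80/139 = 0.57554 and p̂₂ = 131/169 = 0.77515.
Pooled p̂ = (80+131)/(139+169) = 211/308 = 0.68506.
SE = √[p̂(1−p̂)(1/n₁+1/n₂)] = √[0.68506·0.31494·(1/139+1/169)] ≈ 0.053186.
z = (p̂₁ − p̂₂)/SE = (0.57554 − 0.77515)/0.053186 = -0.19961/0.053186 = -3.753.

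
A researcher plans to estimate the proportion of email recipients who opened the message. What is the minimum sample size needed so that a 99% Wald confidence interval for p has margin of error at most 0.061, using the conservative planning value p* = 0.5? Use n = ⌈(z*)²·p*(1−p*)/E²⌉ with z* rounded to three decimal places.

z* = 2.576 at the 99% level.
p*(1−p*) = 0.2500.
Required n before rounding: 6.635776 × 0.2500 / 0.061² = 445.833.
⌈445.833⌉ = 446.

n = 446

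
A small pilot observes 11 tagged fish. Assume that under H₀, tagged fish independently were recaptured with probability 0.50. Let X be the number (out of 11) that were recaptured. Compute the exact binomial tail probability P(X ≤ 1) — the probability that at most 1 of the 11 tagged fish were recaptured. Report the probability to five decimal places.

X ~ Binomial(n=11, p=0.50).
P(X ≤ 1) = C(11,0)·0.50^0·0.50^11 + C(11,1)·0.50^1·0.50^10.
= 0.000488 + 0.005371 = 0.00586.

P = 0.00586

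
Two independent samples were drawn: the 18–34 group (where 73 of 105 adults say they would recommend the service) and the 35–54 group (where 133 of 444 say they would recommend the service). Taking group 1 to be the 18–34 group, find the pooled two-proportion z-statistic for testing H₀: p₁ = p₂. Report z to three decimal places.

Sample proportions: p̂₁ = 73/105 = 0.69524 and p̂₂ = 133/444 = 0.29955.
Pooling: p̂ = 206/549 = 0.37523.
Pooled SE = √[0.2344319·0.01177606] ≈ 0.052542.
z = 0.39569/0.052542 = 7.531.

z = 7.531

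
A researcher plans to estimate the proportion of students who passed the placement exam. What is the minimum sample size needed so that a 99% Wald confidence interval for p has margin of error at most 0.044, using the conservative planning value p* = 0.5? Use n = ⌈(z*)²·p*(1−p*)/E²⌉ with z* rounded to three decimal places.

n = 857

The 99% critical value is z* = 2.576.
p*(1−p*) = 0.2500.
Required n before rounding: 6.635776 × 0.2500 / 0.044² = 856.893.
Rounding up, n = 857.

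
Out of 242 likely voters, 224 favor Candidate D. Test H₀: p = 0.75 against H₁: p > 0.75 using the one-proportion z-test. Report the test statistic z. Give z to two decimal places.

With x = 224 successes in n = 242, p̂ = 0.92562.
Null standard error: √(0.75·0.25/242) = √0.000774793 = 0.027835.
z = (p̂ − p₀)/SE = (0.92562 − 0.75)/0.027835 = 6.31.

z = 6.31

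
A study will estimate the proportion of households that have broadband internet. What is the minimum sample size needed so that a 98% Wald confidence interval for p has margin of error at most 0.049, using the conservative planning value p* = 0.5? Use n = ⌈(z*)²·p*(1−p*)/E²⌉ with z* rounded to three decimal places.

For 98% confidence, z* = 2.326.
p*(1−p*) = 0.50·0.50 = 0.2500.
(z*)²·p*(1−p*)/E² = 5.410276·0.2500/0.002401 = 563.336.
Rounding up, n = 564.

n = 564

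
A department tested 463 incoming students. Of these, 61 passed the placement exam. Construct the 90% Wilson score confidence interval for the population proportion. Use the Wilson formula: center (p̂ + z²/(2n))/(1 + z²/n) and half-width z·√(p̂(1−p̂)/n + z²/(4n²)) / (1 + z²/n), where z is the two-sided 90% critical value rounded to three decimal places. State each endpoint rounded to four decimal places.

p̂ = 61/463 = 0.13175; z = 1.645, so z² = 2.706025.
Denominator 1 + z²/n = 1 + 2.706025/463 = 1.005845.
Center = (0.13175 + 0.002922)/1.005845 = 0.13389.
Radicand: p̂(1−p̂)/n + z²/(4n²) = 0.000247066 + 0.000003156 = 0.000250222.
Half-width = z·√(radicand)/denom = 1.645·0.015818/1.005845 = 0.02587.
So the interval runs from 0.1080 to 0.1598.

(0.1080, 0.1598)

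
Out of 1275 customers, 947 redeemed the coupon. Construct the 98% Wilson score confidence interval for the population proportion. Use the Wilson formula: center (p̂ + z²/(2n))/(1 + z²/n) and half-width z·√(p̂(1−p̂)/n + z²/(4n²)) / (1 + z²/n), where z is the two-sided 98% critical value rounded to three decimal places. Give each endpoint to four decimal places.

(0.7133, 0.7702)

p̂ = 947/1275 = 0.74275; z = 2.326, so z² = 5.410276.
Denominator 1 + z²/n = 1 + 5.410276/1275 = 1.004243.
Adjusted center: (0.74275 + z²/(2n))/1.004243 = 0.74172.
Radicand: p̂(1−p̂)/n + z²/(4n²) = 0.000149863 + 0.000000832 = 0.000150695.
Half-width = z·√(radicand)/denom = 2.326·0.012276/1.004243 = 0.02843.
Interval: 0.74172 ± 0.02843 → (0.7133, 0.7702).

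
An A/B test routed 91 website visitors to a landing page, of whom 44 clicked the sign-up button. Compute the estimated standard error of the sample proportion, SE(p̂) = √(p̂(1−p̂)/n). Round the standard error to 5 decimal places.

With x = 44 successes in n = 91, p̂ = 0.48352.
p̂(1−p̂) = 0.48352·0.51648 = 0.249728.
SE = √(0.249728/91) = √0.002744264 = 0.05239.

SE = 0.05239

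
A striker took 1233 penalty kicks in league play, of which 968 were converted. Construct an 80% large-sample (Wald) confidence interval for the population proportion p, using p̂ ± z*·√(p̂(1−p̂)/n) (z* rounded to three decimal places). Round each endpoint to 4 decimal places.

The sample proportion is 968/1233 = 0.78508.
SE(p̂) = √(0.78508·0.21492/1233) = 0.011698.
For 80% confidence, z* = 1.282.
Margin of error: 1.282 × 0.011698 = 0.01500.
So the interval runs from 0.7701 to 0.8001.

(0.7701, 0.8001)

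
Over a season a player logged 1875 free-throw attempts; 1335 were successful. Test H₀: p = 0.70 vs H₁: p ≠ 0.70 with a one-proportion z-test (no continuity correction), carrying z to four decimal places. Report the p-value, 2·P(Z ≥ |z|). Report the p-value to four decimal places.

p-value = 0.2568

With x = 1335 successes in n = 1875, p̂ = 0.71200.
SE₀ = √(0.70·0.30/1875) = 0.010583.
z = (p̂ − p₀)/SE = (1335/1875 − 0.70)/0.010583 ≈ 1.1339.
From the standard normal, 2·P(Z ≥ |z|) = 0.2568.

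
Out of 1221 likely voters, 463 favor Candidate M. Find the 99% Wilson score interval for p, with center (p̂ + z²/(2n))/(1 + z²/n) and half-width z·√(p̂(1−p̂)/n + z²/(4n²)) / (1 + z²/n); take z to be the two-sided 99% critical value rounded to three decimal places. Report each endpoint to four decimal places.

(0.3442, 0.4155)

p̂ = 463/1221 = 0.37920; z = 2.576, so z² = 6.635776.
Denominator 1 + z²/n = 1 + 6.635776/1221 = 1.005435.
Adjusted center: (0.37920 + z²/(2n))/1.005435 = 0.37985.
Radicand: p̂(1−p̂)/n + z²/(4n²) = 0.000192798 + 0.000001113 = 0.000193911.
Half-width = 2.576·√0.000193911/1.005435 = 0.03568.
Interval: 0.37985 ± 0.03568 → (0.3442, 0.4155).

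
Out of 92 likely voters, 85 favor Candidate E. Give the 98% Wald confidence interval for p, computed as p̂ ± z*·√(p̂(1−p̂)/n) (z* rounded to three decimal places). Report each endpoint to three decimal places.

With x = 85 successes in n = 92, p̂ = 0.92391.
SE = √(p̂(1−p̂)/n) = √(0.070298/92) = 0.027642.
z* = 2.326 at the 98% level.
Margin = 2.326·0.027642 = 0.06430.
CI: 0.92391 ± 0.06430 = (0.860, 0.988).

(0.860, 0.988)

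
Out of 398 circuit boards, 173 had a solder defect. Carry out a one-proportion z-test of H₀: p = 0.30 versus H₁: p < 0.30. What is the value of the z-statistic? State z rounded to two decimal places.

z = 5.86

With x = 173 successes in n = 398, p̂ = 0.43467.
Null standard error: √(0.30·0.70/398) = √0.000527638 = 0.022970.
z = (0.43467 − 0.30)/0.022970 = 0.13467/0.022970 = 5.86.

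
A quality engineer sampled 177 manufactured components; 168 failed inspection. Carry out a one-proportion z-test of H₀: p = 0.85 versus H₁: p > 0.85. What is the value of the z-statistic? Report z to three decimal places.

z = 3.694

With x = 168 successes in n = 177, p̂ = 0.94915.
Under H₀, SE = √(p₀(1−p₀)/n) = √(0.85·0.15/177) = √0.000720339 = 0.026839.
Test statistic: z = 0.09915/0.026839 = 3.694.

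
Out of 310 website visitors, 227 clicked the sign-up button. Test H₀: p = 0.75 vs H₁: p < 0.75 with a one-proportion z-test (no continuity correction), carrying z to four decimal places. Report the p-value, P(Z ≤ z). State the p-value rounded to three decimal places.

p-value = 0.235

With x = 227 successes in n = 310, p̂ = 0.73226.
Null standard error: √(0.75·0.25/310) = √0.000604839 = 0.024593.
Test statistic (full precision, shown to 4 dp): z = (227/310 − 0.75)/SE₀ ≈ -0.7214.
From the standard normal, P(Z ≤ z) = 0.235.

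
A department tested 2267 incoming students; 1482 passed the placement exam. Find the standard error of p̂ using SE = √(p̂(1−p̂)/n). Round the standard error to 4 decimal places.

With x = 1482 successes in n = 2267, p̂ = 0.65373.
p̂(1−p̂) = 0.65373·0.34627 = 0.226367.
SE = √(0.226367/2267) = √0.000099853 = 0.0100.

SE = 0.0100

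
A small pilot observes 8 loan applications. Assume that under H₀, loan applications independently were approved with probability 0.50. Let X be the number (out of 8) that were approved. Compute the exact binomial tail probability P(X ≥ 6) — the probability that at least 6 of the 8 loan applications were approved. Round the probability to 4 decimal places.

X is binomial with n = 8 and p = 0.50.
P(X ≥ 6) = C(8,6)·0.50^6·0.50^2 + C(8,7)·0.50^7·0.50^1 + C(8,8)·0.50^8·0.50^0.
= 0.109375 + 0.031250 + 0.003906 = 0.1445.

P = 0.1445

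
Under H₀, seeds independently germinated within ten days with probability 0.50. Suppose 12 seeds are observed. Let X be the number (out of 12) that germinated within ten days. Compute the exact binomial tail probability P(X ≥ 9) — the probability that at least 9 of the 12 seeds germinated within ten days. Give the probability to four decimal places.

P = 0.0730

X ~ Binomial(n=12, p=0.50).
P(X ≥ 9) = C(12,9)·0.50^9·0.50^3 + C(12,10)·0.50^10·0.50^2 + C(12,11)·0.50^11·0.50^1 + C(12,12)·0.50^12·0.50^0.
= 0.053711 + 0.016113 + 0.002930 + 0.000244 = 0.0730.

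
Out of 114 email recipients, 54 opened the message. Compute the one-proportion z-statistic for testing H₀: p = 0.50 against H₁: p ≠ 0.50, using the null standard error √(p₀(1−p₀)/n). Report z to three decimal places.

z = -0.562

p̂ = 54/114 = 0.47368.
Null standard error: √(0.50·0.50/114) = √0.002192982 = 0.046829.
z = (0.47368 − 0.50)/0.046829 = -0.02632/0.046829 = -0.562.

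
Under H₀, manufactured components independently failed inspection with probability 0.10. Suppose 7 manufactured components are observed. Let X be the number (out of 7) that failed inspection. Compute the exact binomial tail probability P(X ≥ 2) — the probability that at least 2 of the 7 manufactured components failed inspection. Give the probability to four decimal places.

P = 0.1497

X ~ Binomial(n=7, p=0.10).
P(X ≥ 2) = Σ_{j=2}^{7} C(7,j)·0.10^j·0.90^{7−j}.
= 0.124003 + 0.022964 + 0.002552 + 0.000170 + 0.000006 + 0.000000 = 0.1497.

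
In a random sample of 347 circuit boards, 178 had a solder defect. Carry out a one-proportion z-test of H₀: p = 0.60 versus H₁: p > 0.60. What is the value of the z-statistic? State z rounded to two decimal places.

The sample proportion is 178/347 = 0.51297.
Under H₀, SE = √(p₀(1−p₀)/n) = √(0.60·0.40/347) = √0.000691643 = 0.026299.
z = (p̂ − p₀)/SE = (0.51297 − 0.60)/0.026299 = -3.31.

z = -3.31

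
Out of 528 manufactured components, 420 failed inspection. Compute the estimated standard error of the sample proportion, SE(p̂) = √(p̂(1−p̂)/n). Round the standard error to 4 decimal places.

Sample proportion p̂ = 420/528 = 0.79545.
p̂(1−p̂) = 0.79545·0.20455 = 0.162709.
Dividing by n and taking the root: √0.000308161 = 0.0176.

SE = 0.0176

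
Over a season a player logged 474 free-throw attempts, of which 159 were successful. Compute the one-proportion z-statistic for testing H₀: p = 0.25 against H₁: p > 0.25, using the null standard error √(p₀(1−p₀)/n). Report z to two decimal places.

z = 4.30

The sample proportion is 159/474 = 0.33544.
Null standard error: √(0.25·0.75/474) = √0.000395570 = 0.019889.
z = (0.33544 − 0.25)/0.019889 = 0.08544/0.019889 = 4.30.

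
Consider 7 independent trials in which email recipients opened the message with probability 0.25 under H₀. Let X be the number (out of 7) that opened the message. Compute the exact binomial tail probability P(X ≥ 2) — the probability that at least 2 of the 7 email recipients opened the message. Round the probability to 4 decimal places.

X is binomial with n = 7 and p = 0.25.
P(X ≥ 2) = Σ_{j=2}^{7} C(7,j)·0.25^j·0.75^{7−j}.
= 0.311462 + 0.173035 + 0.057678 + 0.011536 + 0.001282 + 0.000061 = 0.5551.

P = 0.5551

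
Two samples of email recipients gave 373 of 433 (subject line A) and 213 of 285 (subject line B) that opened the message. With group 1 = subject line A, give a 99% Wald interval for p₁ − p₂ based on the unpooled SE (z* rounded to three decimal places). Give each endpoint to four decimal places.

p̂₁ = 0.86143, p̂₂ = 0.74737, so the observed difference is 0.11406.
Unpooled SE = √(p̂₁(1−p̂₁)/n₁ + p̂₂(1−p̂₂)/n₂) = √(0.000275674 + 0.000662487) = 0.030629.
The 99% critical value is z* = 2.576. Margin = 2.576·0.030629 = 0.07890.
Interval: 0.11406 ± 0.07890 → (0.0352, 0.1930).

(0.0352, 0.1930)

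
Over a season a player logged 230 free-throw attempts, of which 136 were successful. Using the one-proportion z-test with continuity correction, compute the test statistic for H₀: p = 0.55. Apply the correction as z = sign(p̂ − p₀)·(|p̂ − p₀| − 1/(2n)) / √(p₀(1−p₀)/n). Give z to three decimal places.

z = 1.193

Sample proportion p̂ = 136/230 = 0.59130. p̂ − p₀ = 0.041304.
1/(2n) = 0.002174.
Corrected numerator: |0.041304| − 0.002174 = 0.039130.
Null standard error: √(0.55·0.45/230) = √0.001076087 = 0.032804.
z = +0.039130/0.032804 = 1.193.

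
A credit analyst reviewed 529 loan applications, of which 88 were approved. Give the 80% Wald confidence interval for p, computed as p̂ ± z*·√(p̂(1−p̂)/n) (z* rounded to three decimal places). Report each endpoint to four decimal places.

(0.1456, 0.1871)

With x = 88 successes in n = 529, p̂ = 0.16635.
SE(p̂) = √(0.16635·0.83365/529) = 0.016191.
z* = 1.282 at the 80% level.
Margin = 1.282·0.016191 = 0.02076.
Interval: 0.16635 ± 0.02076 → (0.1456, 0.1871).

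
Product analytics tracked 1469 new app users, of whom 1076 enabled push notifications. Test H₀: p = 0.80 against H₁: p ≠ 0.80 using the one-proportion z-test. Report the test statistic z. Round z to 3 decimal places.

z = -6.471

p̂ = 1076/1469 = 0.73247.
SE₀ = √(0.80·0.20/1469) = 0.010436.
Test statistic: z = -0.06753/0.010436 = -6.471.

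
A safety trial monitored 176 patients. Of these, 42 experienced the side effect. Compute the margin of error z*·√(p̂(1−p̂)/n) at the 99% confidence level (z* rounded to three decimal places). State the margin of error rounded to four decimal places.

Sample proportion p̂ = 42/176 = 0.23864.
Standard error of p̂: √(0.181689/176) = √0.001032324 = 0.032130.
The 99% critical value is z* = 2.576.
So ME = 0.0828.

ME = 0.0828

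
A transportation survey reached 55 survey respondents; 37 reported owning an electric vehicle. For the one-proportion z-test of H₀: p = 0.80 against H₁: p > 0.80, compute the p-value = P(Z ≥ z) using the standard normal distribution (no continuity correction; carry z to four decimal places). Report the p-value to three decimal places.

The sample proportion is 37/55 = 0.67273.
Under H₀, SE = √(p₀(1−p₀)/n) = √(0.80·0.20/55) = √0.002909091 = 0.053936.
z = (p̂ − p₀)/SE = (37/55 − 0.80)/0.053936 ≈ -2.3597.
From the standard normal, P(Z ≥ z) = 0.991.

p-value = 0.991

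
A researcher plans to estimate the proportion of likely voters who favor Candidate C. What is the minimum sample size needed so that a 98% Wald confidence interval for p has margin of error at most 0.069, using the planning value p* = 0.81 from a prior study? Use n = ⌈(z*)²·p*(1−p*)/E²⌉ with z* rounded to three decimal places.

n = 175

The 98% critical value is z* = 2.326.
p*(1−p*) = 0.81·0.19 = 0.1539.
Required n before rounding: 5.410276 × 0.1539 / 0.069² = 174.888.
⌈174.888⌉ = 175.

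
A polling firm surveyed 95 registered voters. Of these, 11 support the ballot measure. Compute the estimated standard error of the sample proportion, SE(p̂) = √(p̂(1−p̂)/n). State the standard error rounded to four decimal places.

The sample proportion is 11/95 = 0.11579.
p̂(1−p̂) = 0.102383.
SE = √(0.102383/95) = 0.0328.

SE = 0.0328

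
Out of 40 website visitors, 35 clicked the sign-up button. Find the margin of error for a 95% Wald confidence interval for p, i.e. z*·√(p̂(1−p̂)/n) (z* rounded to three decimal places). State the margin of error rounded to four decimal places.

ME = 0.1025

The sample proportion is 35/40 = 0.87500.
Standard error of p̂: √(0.109375/40) = √0.002734375 = 0.052291.
For 95% confidence, z* = 1.960.
Margin of error = z*·SE = 1.960 × 0.052291 = 0.1025.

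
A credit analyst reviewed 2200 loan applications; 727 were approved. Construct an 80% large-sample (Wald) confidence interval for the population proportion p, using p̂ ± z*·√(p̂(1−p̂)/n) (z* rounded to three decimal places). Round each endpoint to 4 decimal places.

p̂ = 727/2200 = 0.33045.
SE(p̂) = √(0.33045·0.66955/2200) = 0.010028.
z* = 1.282 at the 80% level.
Margin = 1.282·0.010028 = 0.01286.
CI: 0.33045 ± 0.01286 = (0.3176, 0.3433).

(0.3176, 0.3433)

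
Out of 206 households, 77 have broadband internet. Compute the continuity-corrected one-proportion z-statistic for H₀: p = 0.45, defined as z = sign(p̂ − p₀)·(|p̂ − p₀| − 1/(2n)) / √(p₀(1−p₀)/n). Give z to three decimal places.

z = -2.129

With x = 77 successes in n = 206, p̂ = 0.37379. p̂ − p₀ = -0.076214.
Continuity correction 1/(2n) = 1/412 = 0.002427.
Corrected numerator: |-0.076214| − 0.002427 = 0.073787.
SE₀ = √(0.45·0.55/206) = 0.034662.
z = (−)0.073787/0.034662 = -2.129.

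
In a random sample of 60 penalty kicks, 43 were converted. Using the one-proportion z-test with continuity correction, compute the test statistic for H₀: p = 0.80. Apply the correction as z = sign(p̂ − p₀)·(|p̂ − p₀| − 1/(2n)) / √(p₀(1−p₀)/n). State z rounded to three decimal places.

z = -1.452

Sample proportion p̂ = 43/60 = 0.71667. p̂ − p₀ = -0.083333.
1/(2n) = 0.008333.
Corrected numerator: |-0.083333| − 0.008333 = 0.075000.
SE₀ = √(0.80·0.20/60) = 0.051640.
z = −0.075000/0.051640 = -1.452.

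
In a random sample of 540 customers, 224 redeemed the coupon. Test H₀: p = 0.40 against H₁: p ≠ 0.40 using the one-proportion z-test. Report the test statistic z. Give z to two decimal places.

With x = 224 successes in n = 540, p̂ = 0.41481.
SE₀ = √(0.40·0.60/540) = 0.021082.
z = (0.41481 − 0.40)/0.021082 = 0.01481/0.021082 = 0.70.

z = 0.70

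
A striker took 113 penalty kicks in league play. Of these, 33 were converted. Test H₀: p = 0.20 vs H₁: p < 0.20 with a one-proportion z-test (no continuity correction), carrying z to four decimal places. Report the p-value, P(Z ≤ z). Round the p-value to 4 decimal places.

p̂ = 33/113 = 0.29204.
SE₀ = √(0.20·0.80/113) = 0.037629.
z = (p̂ − p₀)/SE = (33/113 − 0.20)/0.037629 ≈ 2.4459.
p-value = P(Z ≤ z) with z = 2.4459 → 0.9928.

p-value = 0.9928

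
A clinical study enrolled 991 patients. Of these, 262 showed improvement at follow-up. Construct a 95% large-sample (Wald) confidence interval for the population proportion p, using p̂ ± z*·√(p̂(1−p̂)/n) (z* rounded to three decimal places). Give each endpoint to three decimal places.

(0.237, 0.292)

The sample proportion is 262/991 = 0.26438.
SE = √(p̂(1−p̂)/n) = √(0.194483/991) = 0.014009.
The 95% critical value is z* = 1.960.
Margin = 1.960·0.014009 = 0.02746.
Interval: 0.26438 ± 0.02746 → (0.237, 0.292).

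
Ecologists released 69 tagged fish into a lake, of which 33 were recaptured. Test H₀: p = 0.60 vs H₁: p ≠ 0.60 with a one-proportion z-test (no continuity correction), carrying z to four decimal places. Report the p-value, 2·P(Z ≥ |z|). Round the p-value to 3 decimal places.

Sample proportion p̂ = 33/69 = 0.47826.
Null standard error: √(0.60·0.40/69) = √0.003478261 = 0.058977.
z = (p̂ − p₀)/SE = (33/69 − 0.60)/0.058977 ≈ -2.0642.
From the standard normal, 2·P(Z ≥ |z|) = 0.039.

p-value = 0.039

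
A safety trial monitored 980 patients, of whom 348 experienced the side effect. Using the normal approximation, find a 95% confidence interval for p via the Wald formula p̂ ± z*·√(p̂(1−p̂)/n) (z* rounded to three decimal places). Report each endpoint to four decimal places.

The sample proportion is 348/980 = 0.35510.
SE(p̂) = √(0.35510·0.64490/980) = 0.015287.
z* = 1.960 at the 95% level.
Margin of error: 1.960 × 0.015287 = 0.02996.
So the interval runs from 0.3251 to 0.3851.

(0.3251, 0.3851)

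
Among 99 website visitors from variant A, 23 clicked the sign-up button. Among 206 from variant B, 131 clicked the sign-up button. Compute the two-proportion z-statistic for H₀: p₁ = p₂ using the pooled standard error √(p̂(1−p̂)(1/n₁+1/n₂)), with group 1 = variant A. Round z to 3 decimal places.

z = -6.601

Sample proportions: p̂₁ = 23/99 = 0.23232 and p̂₂ = 131/206 = 0.63592.
Pooled p̂ = (23+131)/(99+206) = 154/305 = 0.50492.
SE = √[p̂(1−p̂)(1/n₁+1/n₂)] = √[0.50492·0.49508·(1/99+1/206)] ≈ 0.061143.
z = -0.40360/0.061143 = -6.601.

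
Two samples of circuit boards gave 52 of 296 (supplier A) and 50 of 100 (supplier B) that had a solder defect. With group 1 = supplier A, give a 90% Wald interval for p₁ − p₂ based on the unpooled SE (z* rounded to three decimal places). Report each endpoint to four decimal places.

(-0.4143, -0.2344)

p̂₁ = 0.17568, p̂₂ = 0.50000, so the observed difference is -0.32432.
SE = √(0.000489236 + 0.002500000) = √0.002989236 = 0.054674.
The 90% critical value is z* = 1.645. Margin = 1.645·0.054674 = 0.08994.
CI: -0.32432 ± 0.08994 = (-0.4143, -0.2344).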